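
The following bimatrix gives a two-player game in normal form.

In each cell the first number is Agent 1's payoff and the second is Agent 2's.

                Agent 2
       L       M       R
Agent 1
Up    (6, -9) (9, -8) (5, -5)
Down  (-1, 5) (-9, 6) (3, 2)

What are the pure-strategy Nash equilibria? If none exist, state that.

For each strategy profile, look for a profitable unilateral deviation.
(Up, L): Agent 2 can switch to M (-9 → -8). Not NE.
(Up, M): Agent 2 can switch to R (-8 → -5). Not NE.
(Up, R): Agent 1 gets 5, best alternative 3; Agent 2 gets -5, best alternative -8. No profitable deviation — NE.
(Down, L): Agent 1 can switch to Up (-1 → 6). Not NE.
(Down, M): Agent 1 can switch to Up (-9 → 9). Not NE.
(Down, R): Agent 1 can switch to Up (3 → 5). Not NE.

The unique pure-strategy Nash equilibrium is (Up, R).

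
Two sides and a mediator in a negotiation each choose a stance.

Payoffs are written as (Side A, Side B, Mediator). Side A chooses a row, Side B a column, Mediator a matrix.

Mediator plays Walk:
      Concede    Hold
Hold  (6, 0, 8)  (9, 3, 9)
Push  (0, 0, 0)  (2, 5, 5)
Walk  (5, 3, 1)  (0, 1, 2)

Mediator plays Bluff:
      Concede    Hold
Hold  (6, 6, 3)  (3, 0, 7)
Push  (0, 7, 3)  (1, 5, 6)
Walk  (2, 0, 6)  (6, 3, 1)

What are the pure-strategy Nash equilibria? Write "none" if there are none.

Pure NE: (Hold, Hold, Walk)

(Hold, Concede, Walk): Side B can switch to Hold (0 → 3). Not NE.
(Hold, Concede, Bluff): Mediator can switch to Walk (3 → 8). Not NE.
(Hold, Hold, Walk): Side A gets 9, best alternative 2; Side B gets 3, best alternative 0; Mediator gets 9, best alternative 7. No profitable deviation — NE.
(Hold, Hold, Bluff): Side A can switch to Walk (3 → 6). Not NE.
(Push, Concede, Walk): Side A can switch to Hold (0 → 6). Not NE.
(Push, Concede, Bluff): Side A can switch to Hold (0 → 6). Not NE.
(Push, Hold, Walk): Side A can switch to Hold (2 → 9). Not NE.
(Push, Hold, Bluff): Side A can switch to Hold (1 → 3). Not NE.
(Walk, Concede, Walk): Side A can switch to Hold (5 → 6). Not NE.
(Walk, Concede, Bluff): Side A can switch to Hold (2 → 6). Not NE.
(Walk, Hold, Walk): Side A can switch to Hold (0 → 9). Not NE.
(Walk, Hold, Bluff): Mediator can switch to Walk (1 → 2). Not NE.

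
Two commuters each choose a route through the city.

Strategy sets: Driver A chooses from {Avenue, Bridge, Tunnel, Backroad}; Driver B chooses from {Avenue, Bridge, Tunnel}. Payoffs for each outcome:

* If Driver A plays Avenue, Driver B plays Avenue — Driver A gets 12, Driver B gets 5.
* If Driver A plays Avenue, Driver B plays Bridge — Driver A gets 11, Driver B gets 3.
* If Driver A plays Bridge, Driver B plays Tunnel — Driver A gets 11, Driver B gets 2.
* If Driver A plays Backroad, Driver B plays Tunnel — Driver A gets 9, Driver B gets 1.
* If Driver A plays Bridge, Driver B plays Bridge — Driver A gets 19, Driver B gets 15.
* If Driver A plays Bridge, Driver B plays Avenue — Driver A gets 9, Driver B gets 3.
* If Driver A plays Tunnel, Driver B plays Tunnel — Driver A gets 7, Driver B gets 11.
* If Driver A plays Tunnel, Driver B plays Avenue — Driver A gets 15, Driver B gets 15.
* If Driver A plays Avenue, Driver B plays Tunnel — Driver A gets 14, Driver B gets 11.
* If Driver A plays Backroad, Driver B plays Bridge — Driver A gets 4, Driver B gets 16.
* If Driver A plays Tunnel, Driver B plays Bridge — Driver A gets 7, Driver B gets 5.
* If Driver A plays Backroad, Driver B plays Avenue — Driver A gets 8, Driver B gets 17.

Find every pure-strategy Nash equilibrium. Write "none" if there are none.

Driver A against Avenue: payoffs 12, 9, 15, 8 → best response Tunnel.
Driver A against Bridge: payoffs 11, 19, 7, 4 → best response Bridge.
Driver A against Tunnel: payoffs 14, 11, 7, 9 → best response Avenue.
Driver B against Avenue: payoffs 5, 3, 11 → best response Tunnel.
Driver B against Bridge: payoffs 3, 15, 2 → best response Bridge.
Driver B against Tunnel: payoffs 15, 5, 11 → best response Avenue.
Driver B against Backroad: payoffs 17, 16, 1 → best response Avenue.
Mutual best responses: (Avenue, Tunnel); (Bridge, Bridge); (Tunnel, Avenue).

The pure Nash equilibria are (Avenue, Tunnel) and (Bridge, Bridge) and (Tunnel, Avenue).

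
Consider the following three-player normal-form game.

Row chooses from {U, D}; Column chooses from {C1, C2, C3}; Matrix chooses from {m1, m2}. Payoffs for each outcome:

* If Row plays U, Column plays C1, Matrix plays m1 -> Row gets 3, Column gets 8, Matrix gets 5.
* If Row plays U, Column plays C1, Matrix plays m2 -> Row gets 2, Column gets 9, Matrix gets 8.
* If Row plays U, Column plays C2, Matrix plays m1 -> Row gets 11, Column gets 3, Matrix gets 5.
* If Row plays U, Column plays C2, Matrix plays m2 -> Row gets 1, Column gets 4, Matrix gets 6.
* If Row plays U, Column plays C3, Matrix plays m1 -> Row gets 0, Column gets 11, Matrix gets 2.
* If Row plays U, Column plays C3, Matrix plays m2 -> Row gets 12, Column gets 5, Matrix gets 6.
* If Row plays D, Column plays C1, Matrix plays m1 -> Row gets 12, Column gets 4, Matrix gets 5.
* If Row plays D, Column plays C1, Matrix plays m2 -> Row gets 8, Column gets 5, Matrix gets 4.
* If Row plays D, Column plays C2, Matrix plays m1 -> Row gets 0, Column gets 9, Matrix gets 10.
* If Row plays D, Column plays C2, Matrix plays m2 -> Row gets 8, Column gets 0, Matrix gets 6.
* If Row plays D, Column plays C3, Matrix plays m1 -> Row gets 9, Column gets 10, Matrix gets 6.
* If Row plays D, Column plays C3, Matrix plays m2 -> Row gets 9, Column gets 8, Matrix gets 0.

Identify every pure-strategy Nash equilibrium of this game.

For each strategy profile, look for a profitable unilateral deviation.
(U, C1, m1): Row can switch to D (3 → 12). Not NE.
(U, C1, m2): Row can switch to D (2 → 8). Not NE.
(U, C2, m1): Column can switch to C1 (3 → 8). Not NE.
(U, C2, m2): Row can switch to D (1 → 8). Not NE.
(U, C3, m1): Row can switch to D (0 → 9). Not NE.
(U, C3, m2): Column can switch to C1 (5 → 9). Not NE.
(D, C1, m1): Column can switch to C2 (4 → 9). Not NE.
(D, C1, m2): Column can switch to C3 (5 → 8). Not NE.
(D, C2, m1): Row can switch to U (0 → 11). Not NE.
(D, C2, m2): Column can switch to C1 (0 → 5). Not NE.
(D, C3, m1): Row gets 9, best alternative 0; Column gets 10, best alternative 9; Matrix gets 6, best alternative 0. No profitable deviation — NE.
(D, C3, m2): Row can switch to U (9 → 12). Not NE.

The unique pure-strategy Nash equilibrium is (D, C3, m1).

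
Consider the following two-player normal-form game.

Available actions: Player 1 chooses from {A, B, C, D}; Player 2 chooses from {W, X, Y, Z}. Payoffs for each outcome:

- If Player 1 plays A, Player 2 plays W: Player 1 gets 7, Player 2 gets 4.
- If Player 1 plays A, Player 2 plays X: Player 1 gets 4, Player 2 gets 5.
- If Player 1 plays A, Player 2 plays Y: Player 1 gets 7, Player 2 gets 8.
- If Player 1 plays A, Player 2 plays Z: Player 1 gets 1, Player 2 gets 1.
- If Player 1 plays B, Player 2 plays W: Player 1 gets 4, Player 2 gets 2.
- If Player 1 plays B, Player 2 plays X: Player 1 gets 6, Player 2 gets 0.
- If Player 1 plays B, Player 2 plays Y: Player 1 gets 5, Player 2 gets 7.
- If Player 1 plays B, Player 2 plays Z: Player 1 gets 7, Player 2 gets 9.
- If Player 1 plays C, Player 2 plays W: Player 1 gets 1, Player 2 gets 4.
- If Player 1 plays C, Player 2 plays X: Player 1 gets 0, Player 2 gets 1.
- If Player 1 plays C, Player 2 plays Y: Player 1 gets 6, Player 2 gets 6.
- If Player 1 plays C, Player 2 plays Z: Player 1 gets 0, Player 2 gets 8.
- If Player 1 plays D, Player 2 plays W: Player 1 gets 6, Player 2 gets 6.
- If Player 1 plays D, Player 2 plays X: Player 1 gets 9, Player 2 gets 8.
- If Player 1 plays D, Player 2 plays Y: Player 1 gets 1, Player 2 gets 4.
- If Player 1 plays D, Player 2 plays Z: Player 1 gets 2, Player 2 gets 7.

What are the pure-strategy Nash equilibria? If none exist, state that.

(A, Y), (B, Z), (D, X)

Player 1 against W: payoffs 7, 4, 1, 6 → best response A.
Player 1 against X: payoffs 4, 6, 0, 9 → best response D.
Player 1 against Y: payoffs 7, 5, 6, 1 → best response A.
Player 1 against Z: payoffs 1, 7, 0, 2 → best response B.
Player 2 against A: payoffs 4, 5, 8, 1 → best response Y.
Player 2 against B: payoffs 2, 0, 7, 9 → best response Z.
Player 2 against C: payoffs 4, 1, 6, 8 → best response Z.
Player 2 against D: payoffs 6, 8, 4, 7 → best response X.
Mutual best responses: (A, Y); (B, Z); (D, X).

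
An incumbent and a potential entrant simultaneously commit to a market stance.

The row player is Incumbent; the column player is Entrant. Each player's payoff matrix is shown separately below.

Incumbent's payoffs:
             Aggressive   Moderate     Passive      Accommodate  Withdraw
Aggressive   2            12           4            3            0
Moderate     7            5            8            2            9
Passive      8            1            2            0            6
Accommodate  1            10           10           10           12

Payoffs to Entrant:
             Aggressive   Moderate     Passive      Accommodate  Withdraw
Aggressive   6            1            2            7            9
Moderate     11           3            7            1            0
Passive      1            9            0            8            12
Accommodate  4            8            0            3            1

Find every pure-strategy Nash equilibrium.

No pure-strategy Nash equilibrium.

(Aggressive, Aggressive): Incumbent can switch to Moderate (2 → 7). Not NE.
(Aggressive, Moderate): Entrant can switch to Aggressive (1 → 6). Not NE.
(Aggressive, Passive): Incumbent can switch to Moderate (4 → 8). Not NE.
(Aggressive, Accommodate): Incumbent can switch to Accommodate (3 → 10). Not NE.
(Aggressive, Withdraw): Incumbent can switch to Moderate (0 → 9). Not NE.
(Moderate, Aggressive): Incumbent can switch to Passive (7 → 8). Not NE.
(Moderate, Moderate): Incumbent can switch to Aggressive (5 → 12). Not NE.
(Moderate, Passive): Incumbent can switch to Accommodate (8 → 10). Not NE.
(Moderate, Accommodate): Incumbent can switch to Aggressive (2 → 3). Not NE.
(Moderate, Withdraw): Incumbent can switch to Accommodate (9 → 12). Not NE.
(The remaining 10 profiles each have a profitable deviation by the same check.)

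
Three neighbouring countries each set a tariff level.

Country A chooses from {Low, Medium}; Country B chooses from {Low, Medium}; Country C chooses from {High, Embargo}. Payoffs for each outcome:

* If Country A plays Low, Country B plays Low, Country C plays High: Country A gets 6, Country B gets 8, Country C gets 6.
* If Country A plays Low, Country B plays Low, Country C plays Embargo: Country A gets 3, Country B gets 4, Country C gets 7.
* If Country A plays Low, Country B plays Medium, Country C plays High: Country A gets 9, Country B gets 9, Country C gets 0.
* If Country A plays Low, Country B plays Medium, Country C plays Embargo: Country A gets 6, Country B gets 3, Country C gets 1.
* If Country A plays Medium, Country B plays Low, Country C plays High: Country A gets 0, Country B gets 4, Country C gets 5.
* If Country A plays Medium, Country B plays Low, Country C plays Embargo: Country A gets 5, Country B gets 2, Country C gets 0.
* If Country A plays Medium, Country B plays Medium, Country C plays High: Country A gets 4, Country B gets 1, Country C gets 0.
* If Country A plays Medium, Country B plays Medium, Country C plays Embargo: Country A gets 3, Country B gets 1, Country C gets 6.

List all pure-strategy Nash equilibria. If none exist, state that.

Country A against (Low, High): payoffs 6, 0 → best response Low.
Country A against (Low, Embargo): payoffs 3, 5 → best response Medium.
Country A against (Medium, High): payoffs 9, 4 → best response Low.
Country A against (Medium, Embargo): payoffs 6, 3 → best response Low.
Country B against (Low, High): payoffs 8, 9 → best response Medium.
Country B against (Low, Embargo): payoffs 4, 3 → best response Low.
Country B against (Medium, High): payoffs 4, 1 → best response Low.
Country B against (Medium, Embargo): payoffs 2, 1 → best response Low.
Country C against (Low, Low): payoffs 6, 7 → best response Embargo.
Country C against (Low, Medium): payoffs 0, 1 → best response Embargo.
Country C against (Medium, Low): payoffs 5, 0 → best response High.
Country C against (Medium, Medium): payoffs 0, 6 → best response Embargo.
No profile is a mutual best response for all players.

No pure-strategy Nash equilibrium.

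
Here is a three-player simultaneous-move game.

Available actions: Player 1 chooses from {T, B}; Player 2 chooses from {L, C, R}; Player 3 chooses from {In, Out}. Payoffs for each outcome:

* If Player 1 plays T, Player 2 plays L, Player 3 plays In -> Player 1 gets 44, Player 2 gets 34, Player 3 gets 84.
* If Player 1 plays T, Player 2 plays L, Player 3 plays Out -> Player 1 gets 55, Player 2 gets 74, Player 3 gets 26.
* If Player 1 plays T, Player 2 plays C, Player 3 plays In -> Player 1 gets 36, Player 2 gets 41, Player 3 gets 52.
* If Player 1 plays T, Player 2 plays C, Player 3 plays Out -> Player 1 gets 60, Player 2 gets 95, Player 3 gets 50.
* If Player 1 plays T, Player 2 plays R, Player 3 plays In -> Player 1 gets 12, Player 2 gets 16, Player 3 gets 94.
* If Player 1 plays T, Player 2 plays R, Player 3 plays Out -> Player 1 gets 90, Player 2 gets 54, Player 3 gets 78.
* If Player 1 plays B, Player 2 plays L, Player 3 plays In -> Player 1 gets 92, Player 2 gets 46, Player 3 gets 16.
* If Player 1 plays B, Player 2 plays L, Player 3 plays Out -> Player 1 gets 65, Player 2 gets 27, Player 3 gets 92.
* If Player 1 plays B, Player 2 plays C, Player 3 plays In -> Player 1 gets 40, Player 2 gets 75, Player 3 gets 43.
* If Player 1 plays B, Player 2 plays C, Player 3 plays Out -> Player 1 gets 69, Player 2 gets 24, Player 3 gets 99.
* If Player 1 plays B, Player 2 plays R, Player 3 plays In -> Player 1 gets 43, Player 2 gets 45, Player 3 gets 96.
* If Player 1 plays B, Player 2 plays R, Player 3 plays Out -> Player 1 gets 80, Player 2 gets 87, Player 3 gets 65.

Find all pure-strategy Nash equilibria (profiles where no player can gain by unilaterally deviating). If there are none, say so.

(T, L, In): Player 1 can switch to B (44 → 92). Not NE.
(T, L, Out): Player 1 can switch to B (55 → 65). Not NE.
(T, C, In): Player 1 can switch to B (36 → 40). Not NE.
(T, C, Out): Player 1 can switch to B (60 → 69). Not NE.
(T, R, In): Player 1 can switch to B (12 → 43). Not NE.
(T, R, Out): Player 2 can switch to L (54 → 74). Not NE.
(B, L, In): Player 2 can switch to C (46 → 75). Not NE.
(B, L, Out): Player 2 can switch to R (27 → 87). Not NE.
(B, C, In): Player 3 can switch to Out (43 → 99). Not NE.
(B, C, Out): Player 2 can switch to L (24 → 27). Not NE.
(B, R, In): Player 2 can switch to L (45 → 46). Not NE.
(B, R, Out): Player 1 can switch to T (80 → 90). Not NE.

none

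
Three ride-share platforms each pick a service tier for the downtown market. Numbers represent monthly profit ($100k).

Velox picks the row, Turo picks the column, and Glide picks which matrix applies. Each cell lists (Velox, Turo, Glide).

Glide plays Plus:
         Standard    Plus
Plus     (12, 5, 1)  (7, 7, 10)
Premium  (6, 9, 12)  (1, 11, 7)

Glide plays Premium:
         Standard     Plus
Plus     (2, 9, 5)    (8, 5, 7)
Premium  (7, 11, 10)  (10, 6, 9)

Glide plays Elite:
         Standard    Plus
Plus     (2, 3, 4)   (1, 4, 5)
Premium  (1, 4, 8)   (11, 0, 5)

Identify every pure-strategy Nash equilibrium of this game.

Mark each player's best response to every combination of opponents' strategies; a profile where every player is best-responding is a pure Nash equilibrium.
Velox against (Standard, Plus): payoffs 12, 6 → best response Plus.
Velox against (Standard, Premium): payoffs 2, 7 → best response Premium.
Velox against (Standard, Elite): payoffs 2, 1 → best response Plus.
Velox against (Plus, Plus): payoffs 7, 1 → best response Plus.
Velox against (Plus, Premium): payoffs 8, 10 → best response Premium.
Velox against (Plus, Elite): payoffs 1, 11 → best response Premium.
Turo against (Plus, Plus): payoffs 5, 7 → best response Plus.
Turo against (Plus, Premium): payoffs 9, 5 → best response Standard.
Turo against (Plus, Elite): payoffs 3, 4 → best response Plus.
Turo against (Premium, Plus): payoffs 9, 11 → best response Plus.
Turo against (Premium, Premium): payoffs 11, 6 → best response Standard.
Turo against (Premium, Elite): payoffs 4, 0 → best response Standard.
Glide against (Plus, Standard): payoffs 1, 5, 4 → best response Premium.
Glide against (Plus, Plus): payoffs 10, 7, 5 → best response Plus.
Glide against (Premium, Standard): payoffs 12, 10, 8 → best response Plus.
Glide against (Premium, Plus): payoffs 7, 9, 5 → best response Premium.
Mutual best responses: (Plus, Plus, Plus).

(Plus, Plus, Plus)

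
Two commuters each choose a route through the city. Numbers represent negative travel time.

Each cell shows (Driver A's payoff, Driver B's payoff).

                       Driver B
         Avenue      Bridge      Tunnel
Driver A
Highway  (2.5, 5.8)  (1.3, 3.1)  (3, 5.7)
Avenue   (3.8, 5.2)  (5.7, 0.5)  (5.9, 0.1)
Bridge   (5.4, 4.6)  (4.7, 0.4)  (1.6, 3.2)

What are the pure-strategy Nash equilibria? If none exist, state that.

(Bridge, Avenue)

Driver A against Avenue: payoffs 2.5, 3.8, 5.4 → best response Bridge.
Driver A against Bridge: payoffs 1.3, 5.7, 4.7 → best response Avenue.
Driver A against Tunnel: payoffs 3, 5.9, 1.6 → best response Avenue.
Driver B against Highway: payoffs 5.8, 3.1, 5.7 → best response Avenue.
Driver B against Avenue: payoffs 5.2, 0.5, 0.1 → best response Avenue.
Driver B against Bridge: payoffs 4.6, 0.4, 3.2 → best response Avenue.
Mutual best responses: (Bridge, Avenue).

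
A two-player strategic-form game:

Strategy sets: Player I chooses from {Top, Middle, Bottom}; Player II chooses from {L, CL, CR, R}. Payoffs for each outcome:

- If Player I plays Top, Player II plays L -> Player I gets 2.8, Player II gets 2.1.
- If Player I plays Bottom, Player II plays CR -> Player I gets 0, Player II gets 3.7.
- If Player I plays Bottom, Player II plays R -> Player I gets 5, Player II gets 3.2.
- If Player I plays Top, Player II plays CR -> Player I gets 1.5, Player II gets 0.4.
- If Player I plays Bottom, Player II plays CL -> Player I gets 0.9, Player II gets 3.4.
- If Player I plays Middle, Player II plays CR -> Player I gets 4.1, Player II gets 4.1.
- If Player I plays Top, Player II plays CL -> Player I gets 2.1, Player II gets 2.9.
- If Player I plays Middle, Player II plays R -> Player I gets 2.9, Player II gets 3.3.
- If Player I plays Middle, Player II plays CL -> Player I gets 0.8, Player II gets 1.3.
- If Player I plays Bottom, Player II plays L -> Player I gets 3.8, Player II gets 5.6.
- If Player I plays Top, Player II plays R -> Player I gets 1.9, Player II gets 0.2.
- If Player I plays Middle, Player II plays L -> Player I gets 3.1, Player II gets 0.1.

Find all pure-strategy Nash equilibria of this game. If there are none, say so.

For each player, find the best response to each opponent profile; mutual best responses are the pure NE.
Player I against L: payoffs 2.8, 3.1, 3.8 → best response Bottom.
Player I against CL: payoffs 2.1, 0.8, 0.9 → best response Top.
Player I against CR: payoffs 1.5, 4.1, 0 → best response Middle.
Player I against R: payoffs 1.9, 2.9, 5 → best response Bottom.
Player II against Top: payoffs 2.1, 2.9, 0.4, 0.2 → best response CL.
Player II against Middle: payoffs 0.1, 1.3, 4.1, 3.3 → best response CR.
Player II against Bottom: payoffs 5.6, 3.4, 3.7, 3.2 → best response L.
Mutual best responses: (Top, CL); (Middle, CR); (Bottom, L).

Pure-strategy Nash equilibria: (Top, CL) and (Middle, CR) and (Bottom, L)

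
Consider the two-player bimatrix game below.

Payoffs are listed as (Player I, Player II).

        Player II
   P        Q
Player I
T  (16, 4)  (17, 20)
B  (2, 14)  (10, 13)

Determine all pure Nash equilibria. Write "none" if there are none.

The unique pure-strategy Nash equilibrium is (T, Q).

(T, P): Player II can switch to Q (4 → 20). Not NE.
(T, Q): Player I gets 17, best alternative 10; Player II gets 20, best alternative 4. No profitable deviation — NE.
(B, P): Player I can switch to T (2 → 16). Not NE.
(B, Q): Player I can switch to T (10 → 17). Not NE.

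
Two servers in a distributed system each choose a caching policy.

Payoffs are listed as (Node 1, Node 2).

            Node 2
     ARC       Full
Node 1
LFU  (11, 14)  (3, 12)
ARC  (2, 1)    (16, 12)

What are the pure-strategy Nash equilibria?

(LFU, ARC) and (ARC, Full)

(LFU, ARC): Node 1 gets 11, best alternative 2; Node 2 gets 14, best alternative 12. No profitable deviation — NE.
(LFU, Full): Node 1 can switch to ARC (3 → 16). Not NE.
(ARC, ARC): Node 1 can switch to LFU (2 → 11). Not NE.
(ARC, Full): Node 1 gets 16, best alternative 3; Node 2 gets 12, best alternative 1. No profitable deviation — NE.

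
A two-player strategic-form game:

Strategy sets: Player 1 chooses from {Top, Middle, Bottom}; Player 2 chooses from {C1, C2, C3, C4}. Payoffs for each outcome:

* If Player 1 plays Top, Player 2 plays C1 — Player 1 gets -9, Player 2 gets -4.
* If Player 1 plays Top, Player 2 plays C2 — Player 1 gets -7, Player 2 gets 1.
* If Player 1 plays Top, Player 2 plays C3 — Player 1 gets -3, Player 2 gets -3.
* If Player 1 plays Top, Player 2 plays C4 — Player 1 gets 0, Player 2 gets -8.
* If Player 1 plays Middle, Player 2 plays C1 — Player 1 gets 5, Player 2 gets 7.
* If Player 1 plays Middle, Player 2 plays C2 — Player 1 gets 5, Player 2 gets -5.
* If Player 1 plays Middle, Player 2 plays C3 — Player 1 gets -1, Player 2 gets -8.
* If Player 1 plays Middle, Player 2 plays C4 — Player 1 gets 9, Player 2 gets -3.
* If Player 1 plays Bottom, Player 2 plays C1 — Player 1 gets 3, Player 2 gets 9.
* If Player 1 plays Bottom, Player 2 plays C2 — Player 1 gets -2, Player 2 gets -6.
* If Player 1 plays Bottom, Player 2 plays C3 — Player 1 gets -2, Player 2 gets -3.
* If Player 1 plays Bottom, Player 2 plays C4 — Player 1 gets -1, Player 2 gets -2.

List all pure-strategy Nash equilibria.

Pure NE: (Middle, C1)

Player 1 against C1: payoffs -9, 5, 3 → best response Middle.
Player 1 against C2: payoffs -7, 5, -2 → best response Middle.
Player 1 against C3: payoffs -3, -1, -2 → best response Middle.
Player 1 against C4: payoffs 0, 9, -1 → best response Middle.
Player 2 against Top: payoffs -4, 1, -3, -8 → best response C2.
Player 2 against Middle: payoffs 7, -5, -8, -3 → best response C1.
Player 2 against Bottom: payoffs 9, -6, -3, -2 → best response C1.
Mutual best responses: (Middle, C1).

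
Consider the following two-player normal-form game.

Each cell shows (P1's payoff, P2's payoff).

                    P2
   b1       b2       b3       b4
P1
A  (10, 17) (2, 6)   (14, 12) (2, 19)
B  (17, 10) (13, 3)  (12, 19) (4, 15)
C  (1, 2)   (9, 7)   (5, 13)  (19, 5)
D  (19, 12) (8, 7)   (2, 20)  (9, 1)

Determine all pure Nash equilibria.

(A, b1): P1 can switch to B (10 → 17). Not NE.
(A, b2): P1 can switch to B (2 → 13). Not NE.
(A, b3): P2 can switch to b1 (12 → 17). Not NE.
(A, b4): P1 can switch to B (2 → 4). Not NE.
(B, b1): P1 can switch to D (17 → 19). Not NE.
(B, b2): P2 can switch to b1 (3 → 10). Not NE.
(B, b3): P1 can switch to A (12 → 14). Not NE.
(B, b4): P1 can switch to C (4 → 19). Not NE.
(C, b1): P1 can switch to A (1 → 10). Not NE.
(C, b2): P1 can switch to B (9 → 13). Not NE.
(C, b3): P1 can switch to A (5 → 14). Not NE.
(C, b4): P2 can switch to b2 (5 → 7). Not NE.
(The remaining 4 profiles each have a profitable deviation by the same check.)

none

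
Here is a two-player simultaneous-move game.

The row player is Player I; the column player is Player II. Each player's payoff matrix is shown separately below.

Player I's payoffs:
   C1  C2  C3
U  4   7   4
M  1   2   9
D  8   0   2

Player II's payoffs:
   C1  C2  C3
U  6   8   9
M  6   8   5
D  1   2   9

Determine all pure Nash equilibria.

There is no pure-strategy Nash equilibrium.

Player I against C1: payoffs 4, 1, 8 → best response D.
Player I against C2: payoffs 7, 2, 0 → best response U.
Player I against C3: payoffs 4, 9, 2 → best response M.
Player II against U: payoffs 6, 8, 9 → best response C3.
Player II against M: payoffs 6, 8, 5 → best response C2.
Player II against D: payoffs 1, 2, 9 → best response C3.
No profile is a mutual best response for all players.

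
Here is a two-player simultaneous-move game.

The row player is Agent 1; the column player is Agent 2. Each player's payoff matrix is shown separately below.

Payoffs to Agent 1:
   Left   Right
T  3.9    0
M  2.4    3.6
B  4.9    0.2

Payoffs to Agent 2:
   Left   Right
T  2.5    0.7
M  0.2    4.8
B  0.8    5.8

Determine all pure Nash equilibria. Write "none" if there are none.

Agent 1 against Left: payoffs 3.9, 2.4, 4.9 → best response B.
Agent 1 against Right: payoffs 0, 3.6, 0.2 → best response M.
Agent 2 against T: payoffs 2.5, 0.7 → best response Left.
Agent 2 against M: payoffs 0.2, 4.8 → best response Right.
Agent 2 against B: payoffs 0.8, 5.8 → best response Right.
Mutual best responses: (M, Right).

The unique pure-strategy Nash equilibrium is (M, Right).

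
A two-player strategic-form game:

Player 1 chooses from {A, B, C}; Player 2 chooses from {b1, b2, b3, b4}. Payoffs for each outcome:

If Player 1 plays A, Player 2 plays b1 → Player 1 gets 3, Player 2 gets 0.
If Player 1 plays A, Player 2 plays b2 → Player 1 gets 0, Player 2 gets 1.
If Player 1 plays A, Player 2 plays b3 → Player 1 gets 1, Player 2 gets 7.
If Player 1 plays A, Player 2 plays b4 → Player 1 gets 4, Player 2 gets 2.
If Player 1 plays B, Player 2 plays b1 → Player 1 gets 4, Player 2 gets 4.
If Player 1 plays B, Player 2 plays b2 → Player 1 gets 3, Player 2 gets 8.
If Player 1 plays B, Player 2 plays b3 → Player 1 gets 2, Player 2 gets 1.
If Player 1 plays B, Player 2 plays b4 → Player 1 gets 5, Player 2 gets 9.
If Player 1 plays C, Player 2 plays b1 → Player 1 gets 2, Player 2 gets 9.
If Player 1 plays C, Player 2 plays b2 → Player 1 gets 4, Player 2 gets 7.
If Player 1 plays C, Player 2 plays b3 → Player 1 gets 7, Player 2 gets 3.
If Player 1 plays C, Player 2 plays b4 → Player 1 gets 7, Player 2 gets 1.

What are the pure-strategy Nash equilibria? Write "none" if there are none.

No pure-strategy Nash equilibrium.

(A, b1): Player 1 can switch to B (3 → 4). Not NE.
(A, b2): Player 1 can switch to B (0 → 3). Not NE.
(A, b3): Player 1 can switch to B (1 → 2). Not NE.
(A, b4): Player 1 can switch to B (4 → 5). Not NE.
(B, b1): Player 2 can switch to b2 (4 → 8). Not NE.
(B, b2): Player 1 can switch to C (3 → 4). Not NE.
(B, b3): Player 1 can switch to C (2 → 7). Not NE.
(B, b4): Player 1 can switch to C (5 → 7). Not NE.
(The remaining 4 profiles each have a profitable deviation by the same check.)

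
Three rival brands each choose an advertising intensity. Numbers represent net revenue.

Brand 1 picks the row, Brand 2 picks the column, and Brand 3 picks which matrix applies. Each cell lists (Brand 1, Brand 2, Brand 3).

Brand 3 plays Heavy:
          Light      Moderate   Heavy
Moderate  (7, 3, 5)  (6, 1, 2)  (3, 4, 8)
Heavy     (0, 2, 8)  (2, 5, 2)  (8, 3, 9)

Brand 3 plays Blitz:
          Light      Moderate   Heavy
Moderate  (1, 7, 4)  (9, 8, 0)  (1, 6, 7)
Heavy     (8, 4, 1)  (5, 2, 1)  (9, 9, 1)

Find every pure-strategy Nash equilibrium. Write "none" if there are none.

This game has no pure Nash equilibrium.

Mark each player's best response to every combination of opponents' strategies; a profile where every player is best-responding is a pure Nash equilibrium.
Brand 1 against (Light, Heavy): payoffs 7, 0 → best response Moderate.
Brand 1 against (Light, Blitz): payoffs 1, 8 → best response Heavy.
Brand 1 against (Moderate, Heavy): payoffs 6, 2 → best response Moderate.
Brand 1 against (Moderate, Blitz): payoffs 9, 5 → best response Moderate.
Brand 1 against (Heavy, Heavy): payoffs 3, 8 → best response Heavy.
Brand 1 against (Heavy, Blitz): payoffs 1, 9 → best response Heavy.
Brand 2 against (Moderate, Heavy): payoffs 3, 1, 4 → best response Heavy.
Brand 2 against (Moderate, Blitz): payoffs 7, 8, 6 → best response Moderate.
Brand 2 against (Heavy, Heavy): payoffs 2, 5, 3 → best response Moderate.
Brand 2 against (Heavy, Blitz): payoffs 4, 2, 9 → best response Heavy.
Brand 3 against (Moderate, Light): payoffs 5, 4 → best response Heavy.
Brand 3 against (Moderate, Moderate): payoffs 2, 0 → best response Heavy.
Brand 3 against (Moderate, Heavy): payoffs 8, 7 → best response Heavy.
Brand 3 against (Heavy, Light): payoffs 8, 1 → best response Heavy.
Brand 3 against (Heavy, Moderate): payoffs 2, 1 → best response Heavy.
Brand 3 against (Heavy, Heavy): payoffs 9, 1 → best response Heavy.
No profile is a mutual best response for all players.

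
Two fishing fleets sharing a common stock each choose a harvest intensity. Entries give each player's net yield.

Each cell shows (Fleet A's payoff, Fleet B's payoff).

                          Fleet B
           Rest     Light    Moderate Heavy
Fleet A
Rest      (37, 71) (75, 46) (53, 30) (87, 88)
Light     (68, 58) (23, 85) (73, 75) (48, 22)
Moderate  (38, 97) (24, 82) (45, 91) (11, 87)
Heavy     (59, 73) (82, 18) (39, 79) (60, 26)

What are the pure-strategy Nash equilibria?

The unique pure-strategy Nash equilibrium is (Rest, Heavy).

Fleet A against Rest: payoffs 37, 68, 38, 59 → best response Light.
Fleet A against Light: payoffs 75, 23, 24, 82 → best response Heavy.
Fleet A against Moderate: payoffs 53, 73, 45, 39 → best response Light.
Fleet A against Heavy: payoffs 87, 48, 11, 60 → best response Rest.
Fleet B against Rest: payoffs 71, 46, 30, 88 → best response Heavy.
Fleet B against Light: payoffs 58, 85, 75, 22 → best response Light.
Fleet B against Moderate: payoffs 97, 82, 91, 87 → best response Rest.
Fleet B against Heavy: payoffs 73, 18, 79, 26 → best response Moderate.
Mutual best responses: (Rest, Heavy).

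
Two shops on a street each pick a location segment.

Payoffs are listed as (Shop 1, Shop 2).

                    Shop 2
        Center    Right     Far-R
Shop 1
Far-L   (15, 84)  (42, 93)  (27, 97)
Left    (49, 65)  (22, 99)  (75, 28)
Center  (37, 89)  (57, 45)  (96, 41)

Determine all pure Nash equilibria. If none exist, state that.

No pure-strategy Nash equilibrium.

Shop 1 against Center: payoffs 15, 49, 37 → best response Left.
Shop 1 against Right: payoffs 42, 22, 57 → best response Center.
Shop 1 against Far-R: payoffs 27, 75, 96 → best response Center.
Shop 2 against Far-L: payoffs 84, 93, 97 → best response Far-R.
Shop 2 against Left: payoffs 65, 99, 28 → best response Right.
Shop 2 against Center: payoffs 89, 45, 41 → best response Center.
No profile is a mutual best response for all players.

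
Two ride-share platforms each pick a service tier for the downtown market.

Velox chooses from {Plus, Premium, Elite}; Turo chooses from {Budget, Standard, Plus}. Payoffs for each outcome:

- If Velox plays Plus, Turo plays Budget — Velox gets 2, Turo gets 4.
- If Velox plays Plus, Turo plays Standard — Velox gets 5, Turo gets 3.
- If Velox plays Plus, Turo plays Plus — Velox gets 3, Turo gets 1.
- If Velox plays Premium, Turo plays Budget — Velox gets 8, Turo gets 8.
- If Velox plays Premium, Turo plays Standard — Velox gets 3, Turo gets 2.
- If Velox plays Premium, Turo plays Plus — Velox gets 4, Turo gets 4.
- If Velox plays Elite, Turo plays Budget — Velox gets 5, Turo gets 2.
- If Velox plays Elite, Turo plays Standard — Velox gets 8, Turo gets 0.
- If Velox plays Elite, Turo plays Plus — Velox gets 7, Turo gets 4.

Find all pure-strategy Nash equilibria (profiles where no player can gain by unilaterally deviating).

Mark each player's best response to every combination of opponents' strategies; a profile where every player is best-responding is a pure Nash equilibrium.
Velox against Budget: payoffs 2, 8, 5 → best response Premium.
Velox against Standard: payoffs 5, 3, 8 → best response Elite.
Velox against Plus: payoffs 3, 4, 7 → best response Elite.
Turo against Plus: payoffs 4, 3, 1 → best response Budget.
Turo against Premium: payoffs 8, 2, 4 → best response Budget.
Turo against Elite: payoffs 2, 0, 4 → best response Plus.
Mutual best responses: (Premium, Budget); (Elite, Plus).

(Premium, Budget), (Elite, Plus)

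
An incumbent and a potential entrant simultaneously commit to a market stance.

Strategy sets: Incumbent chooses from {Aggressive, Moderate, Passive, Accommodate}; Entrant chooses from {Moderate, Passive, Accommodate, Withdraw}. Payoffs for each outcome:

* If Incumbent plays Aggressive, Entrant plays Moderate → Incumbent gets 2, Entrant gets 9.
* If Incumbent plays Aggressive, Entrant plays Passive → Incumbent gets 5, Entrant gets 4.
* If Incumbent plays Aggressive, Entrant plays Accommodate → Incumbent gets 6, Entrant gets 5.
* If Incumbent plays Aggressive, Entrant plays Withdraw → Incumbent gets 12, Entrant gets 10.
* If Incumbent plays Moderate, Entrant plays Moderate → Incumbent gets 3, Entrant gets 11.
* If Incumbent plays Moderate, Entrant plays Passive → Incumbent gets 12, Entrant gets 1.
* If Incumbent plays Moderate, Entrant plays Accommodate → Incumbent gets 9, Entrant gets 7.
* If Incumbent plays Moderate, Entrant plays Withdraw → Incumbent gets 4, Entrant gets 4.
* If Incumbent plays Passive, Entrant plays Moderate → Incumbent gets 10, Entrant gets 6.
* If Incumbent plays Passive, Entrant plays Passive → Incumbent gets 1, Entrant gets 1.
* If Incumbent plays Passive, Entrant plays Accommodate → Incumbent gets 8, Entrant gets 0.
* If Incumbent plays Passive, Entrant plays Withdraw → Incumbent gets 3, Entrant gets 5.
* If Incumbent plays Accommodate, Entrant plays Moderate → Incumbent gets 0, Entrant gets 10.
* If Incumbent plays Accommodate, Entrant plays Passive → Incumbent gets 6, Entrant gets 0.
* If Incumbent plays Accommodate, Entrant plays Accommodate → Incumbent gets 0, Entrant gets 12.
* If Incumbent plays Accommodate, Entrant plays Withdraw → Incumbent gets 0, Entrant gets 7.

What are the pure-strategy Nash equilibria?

Pure-strategy Nash equilibria: (Aggressive, Withdraw), (Passive, Moderate)

Check each profile: it is a Nash equilibrium iff no player can strictly gain by switching unilaterally.
(Aggressive, Moderate): Incumbent can switch to Moderate (2 → 3). Not NE.
(Aggressive, Passive): Incumbent can switch to Moderate (5 → 12). Not NE.
(Aggressive, Accommodate): Incumbent can switch to Moderate (6 → 9). Not NE.
(Aggressive, Withdraw): Incumbent gets 12, best alternative 4; Entrant gets 10, best alternative 9. No profitable deviation — NE.
(Moderate, Moderate): Incumbent can switch to Passive (3 → 10). Not NE.
(Moderate, Passive): Entrant can switch to Moderate (1 → 11). Not NE.
(Moderate, Accommodate): Entrant can switch to Moderate (7 → 11). Not NE.
(Moderate, Withdraw): Incumbent can switch to Aggressive (4 → 12). Not NE.
(Passive, Moderate): Incumbent gets 10, best alternative 3; Entrant gets 6, best alternative 5. No profitable deviation — NE.
(Passive, Passive): Incumbent can switch to Aggressive (1 → 5). Not NE.
(Passive, Accommodate): Incumbent can switch to Moderate (8 → 9). Not NE.
(Passive, Withdraw): Incumbent can switch to Aggressive (3 → 12). Not NE.
(Accommodate, Moderate): Incumbent can switch to Aggressive (0 → 2). Not NE.
(Accommodate, Passive): Incumbent can switch to Moderate (6 → 12). Not NE.
(The remaining 2 profiles each have a profitable deviation by the same check.)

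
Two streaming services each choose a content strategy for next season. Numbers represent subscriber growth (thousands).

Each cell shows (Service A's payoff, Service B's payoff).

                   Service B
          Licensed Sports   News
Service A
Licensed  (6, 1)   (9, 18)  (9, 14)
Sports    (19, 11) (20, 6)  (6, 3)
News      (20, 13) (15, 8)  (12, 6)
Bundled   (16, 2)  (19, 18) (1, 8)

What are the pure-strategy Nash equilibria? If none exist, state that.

(News, Licensed)

Mark each player's best response to every combination of opponents' strategies; a profile where every player is best-responding is a pure Nash equilibrium.
Service A against Licensed: payoffs 6, 19, 20, 16 → best response News.
Service A against Sports: payoffs 9, 20, 15, 19 → best response Sports.
Service A against News: payoffs 9, 6, 12, 1 → best response News.
Service B against Licensed: payoffs 1, 18, 14 → best response Sports.
Service B against Sports: payoffs 11, 6, 3 → best response Licensed.
Service B against News: payoffs 13, 8, 6 → best response Licensed.
Service B against Bundled: payoffs 2, 18, 8 → best response Sports.
Mutual best responses: (News, Licensed).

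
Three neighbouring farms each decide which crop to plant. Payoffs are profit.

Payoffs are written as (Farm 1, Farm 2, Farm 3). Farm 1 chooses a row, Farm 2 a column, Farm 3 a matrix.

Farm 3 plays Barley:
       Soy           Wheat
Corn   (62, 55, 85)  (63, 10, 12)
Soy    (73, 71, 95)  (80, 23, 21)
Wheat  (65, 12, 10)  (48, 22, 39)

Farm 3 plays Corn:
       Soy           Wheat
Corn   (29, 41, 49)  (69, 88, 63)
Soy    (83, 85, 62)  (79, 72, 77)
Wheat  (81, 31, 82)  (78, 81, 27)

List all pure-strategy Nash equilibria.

Pure NE: (Soy, Soy, Barley)

(Corn, Soy, Barley): Farm 1 can switch to Soy (62 → 73). Not NE.
(Corn, Soy, Corn): Farm 1 can switch to Soy (29 → 83). Not NE.
(Corn, Wheat, Barley): Farm 1 can switch to Soy (63 → 80). Not NE.
(Corn, Wheat, Corn): Farm 1 can switch to Soy (69 → 79). Not NE.
(Soy, Soy, Barley): Farm 1 gets 73, best alternative 65; Farm 2 gets 71, best alternative 23; Farm 3 gets 95, best alternative 62. No profitable deviation — NE.
(Soy, Soy, Corn): Farm 3 can switch to Barley (62 → 95). Not NE.
(Soy, Wheat, Barley): Farm 2 can switch to Soy (23 → 71). Not NE.
(Soy, Wheat, Corn): Farm 2 can switch to Soy (72 → 85). Not NE.
(Wheat, Soy, Barley): Farm 1 can switch to Soy (65 → 73). Not NE.
(The remaining 3 profiles each have a profitable deviation by the same check.)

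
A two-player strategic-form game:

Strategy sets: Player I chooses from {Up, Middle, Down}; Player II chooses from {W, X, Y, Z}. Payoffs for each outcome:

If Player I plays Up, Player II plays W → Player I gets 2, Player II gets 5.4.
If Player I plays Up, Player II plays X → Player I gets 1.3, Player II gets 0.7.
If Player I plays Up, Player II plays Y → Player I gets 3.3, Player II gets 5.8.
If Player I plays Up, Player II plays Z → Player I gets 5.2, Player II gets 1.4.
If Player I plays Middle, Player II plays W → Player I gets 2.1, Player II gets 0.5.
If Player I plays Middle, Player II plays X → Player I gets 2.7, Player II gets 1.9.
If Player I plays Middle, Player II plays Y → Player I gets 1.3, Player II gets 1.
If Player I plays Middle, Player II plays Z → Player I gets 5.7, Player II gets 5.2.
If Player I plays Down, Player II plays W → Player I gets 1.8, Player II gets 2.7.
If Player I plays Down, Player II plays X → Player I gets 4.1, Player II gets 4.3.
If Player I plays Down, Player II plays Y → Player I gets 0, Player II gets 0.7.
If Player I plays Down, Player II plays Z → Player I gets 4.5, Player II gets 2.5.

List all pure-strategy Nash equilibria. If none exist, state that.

Player I against W: payoffs 2, 2.1, 1.8 → best response Middle.
Player I against X: payoffs 1.3, 2.7, 4.1 → best response Down.
Player I against Y: payoffs 3.3, 1.3, 0 → best response Up.
Player I against Z: payoffs 5.2, 5.7, 4.5 → best response Middle.
Player II against Up: payoffs 5.4, 0.7, 5.8, 1.4 → best response Y.
Player II against Middle: payoffs 0.5, 1.9, 1, 5.2 → best response Z.
Player II against Down: payoffs 2.7, 4.3, 0.7, 2.5 → best response X.
Mutual best responses: (Up, Y); (Middle, Z); (Down, X).

(Up, Y), (Middle, Z), (Down, X)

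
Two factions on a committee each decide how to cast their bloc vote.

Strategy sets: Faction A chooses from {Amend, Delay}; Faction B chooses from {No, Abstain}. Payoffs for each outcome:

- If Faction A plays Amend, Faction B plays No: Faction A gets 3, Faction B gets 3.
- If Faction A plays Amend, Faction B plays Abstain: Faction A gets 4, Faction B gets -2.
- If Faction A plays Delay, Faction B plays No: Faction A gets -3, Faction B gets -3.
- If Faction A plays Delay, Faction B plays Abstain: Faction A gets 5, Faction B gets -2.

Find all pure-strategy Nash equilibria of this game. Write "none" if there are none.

For each player, find the best response to each opponent profile; mutual best responses are the pure NE.
Faction A against No: payoffs 3, -3 → best response Amend.
Faction A against Abstain: payoffs 4, 5 → best response Delay.
Faction B against Amend: payoffs 3, -2 → best response No.
Faction B against Delay: payoffs -3, -2 → best response Abstain.
Mutual best responses: (Amend, No); (Delay, Abstain).

(Amend, No) and (Delay, Abstain)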